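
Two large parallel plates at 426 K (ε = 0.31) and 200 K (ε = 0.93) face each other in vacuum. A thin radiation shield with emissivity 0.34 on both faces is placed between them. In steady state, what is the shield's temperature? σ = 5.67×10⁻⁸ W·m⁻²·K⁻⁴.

In steady state the net flux on the hot side equals that on the cold side.
σ(T₁⁴−T_s⁴)/D₁ = σ(T_s⁴−T₂⁴)/D₂, with D₁ = 1/ε₁+1/ε_s−1 = 5.167, D₂ = 1/ε_s+1/ε₂−1 = 3.016.
Solve for T_s⁴: T_s⁴ = (D₂·T₁⁴ + D₁·T₂⁴)/(D₁+D₂) = 1.315×10¹⁰ K⁴.

T_s ≈ 339 K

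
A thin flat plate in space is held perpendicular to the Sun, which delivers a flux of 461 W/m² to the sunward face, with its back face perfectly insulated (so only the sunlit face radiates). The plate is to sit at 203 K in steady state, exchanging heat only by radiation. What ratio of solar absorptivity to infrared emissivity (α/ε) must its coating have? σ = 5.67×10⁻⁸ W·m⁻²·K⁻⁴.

Balance: αS·A = εσ·1A·T⁴ ⇒ α/ε = σT⁴/S.
α/ε = 5.67×10⁻⁸·(203)⁴/461 = 5.67×10⁻⁸·1.698×10⁹/461.

α/ε ≈ 0.209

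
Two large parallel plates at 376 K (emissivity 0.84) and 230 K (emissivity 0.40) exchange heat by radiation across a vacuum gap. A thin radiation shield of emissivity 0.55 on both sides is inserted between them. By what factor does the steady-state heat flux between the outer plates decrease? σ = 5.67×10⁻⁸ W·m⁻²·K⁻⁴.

Without shield: q₀ = σΔ(T⁴)/(1/ε₁+1/ε₂−1) with denominator 2.690.
With shield the two gaps are in series; the resistances add: (1/ε₁+1/ε_s−1)+(1/ε_s+1/ε₂−1) = 2.009+3.318 = 5.327.
Heat-flux ratio q₀/q = 5.327/2.690.

factor ≈ 1.98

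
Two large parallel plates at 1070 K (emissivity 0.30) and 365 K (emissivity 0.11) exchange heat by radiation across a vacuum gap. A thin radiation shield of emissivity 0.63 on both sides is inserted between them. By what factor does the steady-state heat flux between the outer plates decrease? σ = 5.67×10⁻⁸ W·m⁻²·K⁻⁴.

Without shield: q₀ = σΔ(T⁴)/(1/ε₁+1/ε₂−1) with denominator 11.42.
With shield the two gaps are in series; the resistances add: (1/ε₁+1/ε_s−1)+(1/ε_s+1/ε₂−1) = 3.921+9.678 = 13.60.
Heat-flux ratio q₀/q = 13.60/11.42.

factor ≈ 1.19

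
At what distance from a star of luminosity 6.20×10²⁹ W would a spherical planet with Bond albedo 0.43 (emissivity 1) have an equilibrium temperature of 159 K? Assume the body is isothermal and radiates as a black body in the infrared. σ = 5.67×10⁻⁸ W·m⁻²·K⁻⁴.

For an isothermal black-emitting sphere, (1−a)S·πr² = σ·4πr²·T⁴ ⇒ S = 4σT⁴/(1−a).
S = 4·5.67×10⁻⁸·(159)⁴/0.570 = 254.3 W/m².
Flux falls as S = L/(4πd²), so d = √(L/(4πS)) = √(6.20×10²⁹/(4π·254.3)).

d ≈ 1.39×10¹³ m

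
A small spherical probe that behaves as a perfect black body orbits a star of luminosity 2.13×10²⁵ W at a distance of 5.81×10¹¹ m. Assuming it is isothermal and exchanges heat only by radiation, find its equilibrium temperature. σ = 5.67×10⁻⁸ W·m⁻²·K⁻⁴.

T ≈ 68.6 K

First find the stellar flux at distance d: S = L/(4πd²) = 2.13×10²⁵/(4π·(5.81×10¹¹)²) = 5.021 W/m².
For an isothermal sphere, absorbed (1−a)S·πr² = emitted σ·4πr²·T⁴, so T⁴ = (1−a)S/(4σ).
T⁴ = 1.00·5.021/(4·5.67×10⁻⁸) = 2.214×10⁷ K⁴.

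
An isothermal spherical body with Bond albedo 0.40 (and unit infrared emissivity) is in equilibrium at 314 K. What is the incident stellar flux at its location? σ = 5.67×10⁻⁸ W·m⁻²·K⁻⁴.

S ≈ 3670 W/m²

(1−a)S·πr² = σ·4πr²·T⁴ ⇒ S = 4σT⁴/(1−a).
S = 4·5.67×10⁻⁸·9.721×10⁹/0.600.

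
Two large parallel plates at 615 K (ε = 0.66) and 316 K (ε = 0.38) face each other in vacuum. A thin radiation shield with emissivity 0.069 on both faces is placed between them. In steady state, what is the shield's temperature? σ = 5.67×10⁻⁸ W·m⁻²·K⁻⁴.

In steady state the net flux on the hot side equals that on the cold side.
σ(T₁⁴−T_s⁴)/D₁ = σ(T_s⁴−T₂⁴)/D₂, with D₁ = 1/ε₁+1/ε_s−1 = 15.01, D₂ = 1/ε_s+1/ε₂−1 = 16.12.
Solve for T_s⁴: T_s⁴ = (D₂·T₁⁴ + D₁·T₂⁴)/(D₁+D₂) = 7.890×10¹⁰ K⁴.

T_s ≈ 530 K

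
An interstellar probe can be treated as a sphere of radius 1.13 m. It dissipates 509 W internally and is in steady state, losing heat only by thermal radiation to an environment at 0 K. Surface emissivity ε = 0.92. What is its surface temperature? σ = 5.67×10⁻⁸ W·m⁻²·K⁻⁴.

T ≈ 157 K

Steady state: internal power = radiated power, P = εσA T⁴.
Radiating area A = 4πr² = 16.05 m².
T⁴ = P/(εσA) = 509/(0.92·5.67×10⁻⁸·16.05) = 6.081×10⁸ K⁴.
T = (6.081×10⁸)^(1/4).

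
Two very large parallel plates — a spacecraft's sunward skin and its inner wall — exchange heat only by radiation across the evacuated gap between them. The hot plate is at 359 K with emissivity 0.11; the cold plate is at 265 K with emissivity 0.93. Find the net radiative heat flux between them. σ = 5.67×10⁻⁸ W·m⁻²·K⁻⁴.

For two infinite grey parallel plates, q = σ(T₁⁴ − T₂⁴)/(1/ε₁ + 1/ε₂ − 1).
T₁⁴ − T₂⁴ = 1.661×10¹⁰ − 4.932×10⁹ = 1.168×10¹⁰ K⁴.
1/ε₁ + 1/ε₂ − 1 = 9.091 + 1.075 − 1 = 9.166.
q = 5.67×10⁻⁸ × 1.168×10¹⁰ / 9.166.

q ≈ 72.2 W/m²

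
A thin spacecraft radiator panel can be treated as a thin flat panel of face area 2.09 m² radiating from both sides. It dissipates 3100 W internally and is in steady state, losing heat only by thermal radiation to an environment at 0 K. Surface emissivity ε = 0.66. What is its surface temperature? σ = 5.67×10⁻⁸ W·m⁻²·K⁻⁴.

Steady state: internal power = radiated power, P = εσA T⁴.
Radiating area A = 2·2.09 = 4.180 m².
T⁴ = P/(εσA) = 3100/(0.66·5.67×10⁻⁸·4.180) = 1.982×10¹⁰ K⁴.
T = (1.982×10¹⁰)^(1/4).

T ≈ 375 K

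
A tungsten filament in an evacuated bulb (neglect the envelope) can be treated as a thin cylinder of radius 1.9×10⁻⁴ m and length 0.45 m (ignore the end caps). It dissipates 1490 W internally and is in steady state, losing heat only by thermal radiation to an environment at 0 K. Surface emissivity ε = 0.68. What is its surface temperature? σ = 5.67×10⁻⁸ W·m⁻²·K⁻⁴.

T ≈ 2910 K

Steady state: internal power = radiated power, P = εσA T⁴.
Radiating area A = 2πrL = 5.372×10⁻⁴ m².
T⁴ = P/(εσA) = 1490/(0.68·5.67×10⁻⁸·5.372×10⁻⁴) = 7.194×10¹³ K⁴.
T = (7.194×10¹³)^(1/4).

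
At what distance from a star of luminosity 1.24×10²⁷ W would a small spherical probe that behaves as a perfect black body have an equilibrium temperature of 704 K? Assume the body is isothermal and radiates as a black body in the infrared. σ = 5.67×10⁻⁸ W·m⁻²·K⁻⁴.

d ≈ 4.21×10¹⁰ m

For an isothermal black-emitting sphere, (1−a)S·πr² = σ·4πr²·T⁴ ⇒ S = 4σT⁴/(1−a).
S = 4·5.67×10⁻⁸·(704)⁴/1.00 = 55710 W/m².
Flux falls as S = L/(4πd²), so d = √(L/(4πS)) = √(1.24×10²⁷/(4π·55710)).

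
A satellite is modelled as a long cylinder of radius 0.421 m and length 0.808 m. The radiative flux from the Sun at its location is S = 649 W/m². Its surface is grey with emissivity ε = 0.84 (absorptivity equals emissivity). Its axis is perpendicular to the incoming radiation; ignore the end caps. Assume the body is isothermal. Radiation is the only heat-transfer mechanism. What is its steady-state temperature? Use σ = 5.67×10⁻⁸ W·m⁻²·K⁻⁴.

T ≈ 246 K

At equilibrium, absorbed power = emitted power.
Absorbing cross-section = 2rL = 0.6803 m²; emitting surface = 2πrL = 2.137 m² (ratio π).
εS·A_cross = εσ·A_surf·T⁴  ⇒  T⁴ = S/(πσ)   (ε cancels).
T⁴ = 649/(π·5.67×10⁻⁸) = 3.643×10⁹ K⁴.
T = (3.643×10⁹)^(1/4).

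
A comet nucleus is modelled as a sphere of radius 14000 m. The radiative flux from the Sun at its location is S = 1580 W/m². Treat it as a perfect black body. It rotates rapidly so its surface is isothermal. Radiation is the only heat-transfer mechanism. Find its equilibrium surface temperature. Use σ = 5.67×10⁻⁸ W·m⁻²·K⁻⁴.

At equilibrium, absorbed power = emitted power.
Absorbing cross-section = πr² = 6.158×10⁸ m²; emitting surface = 4πr² = 2.463×10⁹ m² (ratio 4).
S·A_cross = εσ·A_surf·T⁴  ⇒  T⁴ = S/(4σ).
T⁴ = 1.00·1580/(4·5.67×10⁻⁸) = 6.966×10⁹ K⁴.
T = (6.966×10⁹)^(1/4).

T ≈ 289 K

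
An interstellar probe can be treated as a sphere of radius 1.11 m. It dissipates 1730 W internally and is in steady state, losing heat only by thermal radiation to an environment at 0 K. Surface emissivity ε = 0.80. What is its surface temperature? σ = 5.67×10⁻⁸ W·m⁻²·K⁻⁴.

Steady state: internal power = radiated power, P = εσA T⁴.
Radiating area A = 4πr² = 15.48 m².
T⁴ = P/(εσA) = 1730/(0.80·5.67×10⁻⁸·15.48) = 2.463×10⁹ K⁴.
T = (2.463×10⁹)^(1/4).

T ≈ 223 K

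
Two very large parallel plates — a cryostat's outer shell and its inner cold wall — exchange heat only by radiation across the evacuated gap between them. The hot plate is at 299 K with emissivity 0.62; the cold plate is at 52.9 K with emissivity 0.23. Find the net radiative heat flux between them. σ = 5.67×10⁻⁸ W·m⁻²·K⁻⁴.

q ≈ 91.3 W/m²

For two infinite grey parallel plates, q = σ(T₁⁴ − T₂⁴)/(1/ε₁ + 1/ε₂ − 1).
T₁⁴ − T₂⁴ = 7.993×10⁹ − 7.831×10⁶ = 7.985×10⁹ K⁴.
1/ε₁ + 1/ε₂ − 1 = 1.613 + 4.348 − 1 = 4.961.
q = 5.67×10⁻⁸ × 7.985×10⁹ / 4.961.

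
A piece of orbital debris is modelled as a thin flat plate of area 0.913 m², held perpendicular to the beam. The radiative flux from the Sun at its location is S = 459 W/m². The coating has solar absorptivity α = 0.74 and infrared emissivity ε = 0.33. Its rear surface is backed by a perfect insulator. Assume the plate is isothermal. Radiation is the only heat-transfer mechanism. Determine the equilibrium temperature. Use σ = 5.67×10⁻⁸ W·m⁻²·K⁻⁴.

At equilibrium, absorbed power = emitted power.
Absorbing cross-section = A = 0.9130 m²; emitting surface = A = 0.9130 m² (ratio 1).
αS·A_cross = εσ·A_surf·T⁴  ⇒  T⁴ = αS/(ε·1σ).
T⁴ = 0.740·459/(0.33·1·5.67×10⁻⁸) = 1.815×10¹⁰ K⁴.
T = (1.815×10¹⁰)^(1/4).

T ≈ 367 K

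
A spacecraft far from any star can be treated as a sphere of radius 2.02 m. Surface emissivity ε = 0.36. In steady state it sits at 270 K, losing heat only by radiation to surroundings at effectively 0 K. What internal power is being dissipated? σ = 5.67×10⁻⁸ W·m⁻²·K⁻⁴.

Steady state: P = εσA T⁴.
A = 4πr² = 51.28 m²; T⁴ = (270)⁴ = 5.314×10⁹ K⁴.
P = 0.36 × 5.67×10⁻⁸ × 51.28 × 5.314×10⁹.

P ≈ 5560 W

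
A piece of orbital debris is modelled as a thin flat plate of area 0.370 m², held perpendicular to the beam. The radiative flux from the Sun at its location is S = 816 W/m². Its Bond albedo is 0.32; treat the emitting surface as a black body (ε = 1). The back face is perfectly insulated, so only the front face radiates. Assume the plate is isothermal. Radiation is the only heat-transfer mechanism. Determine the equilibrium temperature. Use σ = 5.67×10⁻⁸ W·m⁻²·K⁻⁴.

At equilibrium, absorbed power = emitted power.
Absorbing cross-section = A = 0.3700 m²; emitting surface = A = 0.3700 m² (ratio 1).
(1−a)S·A_cross = εσ·A_surf·T⁴  ⇒  T⁴ = (1−a)S/(1σ).
T⁴ = 0.680·816/(1·5.67×10⁻⁸) = 9.786×10⁹ K⁴.
T = (9.786×10⁹)^(1/4).

T ≈ 315 K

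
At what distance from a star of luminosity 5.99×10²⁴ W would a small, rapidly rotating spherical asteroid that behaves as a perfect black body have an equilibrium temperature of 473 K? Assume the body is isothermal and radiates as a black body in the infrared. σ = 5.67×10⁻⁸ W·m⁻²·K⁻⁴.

For an isothermal black-emitting sphere, (1−a)S·πr² = σ·4πr²·T⁴ ⇒ S = 4σT⁴/(1−a).
S = 4·5.67×10⁻⁸·(473)⁴/1.00 = 11350 W/m².
Flux falls as S = L/(4πd²), so d = √(L/(4πS)) = √(5.99×10²⁴/(4π·11350)).

d ≈ 6.48×10⁹ m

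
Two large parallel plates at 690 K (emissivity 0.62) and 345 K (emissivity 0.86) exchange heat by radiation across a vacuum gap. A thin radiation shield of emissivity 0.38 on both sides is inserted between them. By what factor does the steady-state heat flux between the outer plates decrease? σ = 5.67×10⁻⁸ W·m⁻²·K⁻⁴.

factor ≈ 3.40

Without shield: q₀ = σΔ(T⁴)/(1/ε₁+1/ε₂−1) with denominator 1.776.
With shield the two gaps are in series; the resistances add: (1/ε₁+1/ε_s−1)+(1/ε_s+1/ε₂−1) = 3.244+2.794 = 6.039.
Heat-flux ratio q₀/q = 6.039/1.776.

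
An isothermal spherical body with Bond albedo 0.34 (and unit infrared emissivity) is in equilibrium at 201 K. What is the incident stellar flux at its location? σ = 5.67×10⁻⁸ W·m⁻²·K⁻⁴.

S ≈ 561 W/m²

(1−a)S·πr² = σ·4πr²·T⁴ ⇒ S = 4σT⁴/(1−a).
S = 4·5.67×10⁻⁸·1.632×10⁹/0.660.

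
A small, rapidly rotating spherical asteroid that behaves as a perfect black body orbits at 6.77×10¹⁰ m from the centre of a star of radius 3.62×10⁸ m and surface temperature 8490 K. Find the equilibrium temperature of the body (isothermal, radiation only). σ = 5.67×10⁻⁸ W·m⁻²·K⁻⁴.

T ≈ 439 K

The star's surface emits σT_*⁴; at distance d the flux is S = σT_*⁴(R_*/d)².
S = 5.67×10⁻⁸·(8490)⁴·(3.62×10⁸/6.77×10¹⁰)² = 8423 W/m².
For an isothermal sphere T⁴ = (1−a)S/(4σ) = 3.714×10¹⁰ K⁴.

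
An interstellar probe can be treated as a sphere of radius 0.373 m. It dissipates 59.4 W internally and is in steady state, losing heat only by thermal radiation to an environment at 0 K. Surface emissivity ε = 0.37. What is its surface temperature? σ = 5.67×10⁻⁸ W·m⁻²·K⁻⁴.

T ≈ 201 K

Steady state: internal power = radiated power, P = εσA T⁴.
Radiating area A = 4πr² = 1.748 m².
T⁴ = P/(εσA) = 59.4/(0.37·5.67×10⁻⁸·1.748) = 1.619×10⁹ K⁴.
T = (1.619×10⁹)^(1/4).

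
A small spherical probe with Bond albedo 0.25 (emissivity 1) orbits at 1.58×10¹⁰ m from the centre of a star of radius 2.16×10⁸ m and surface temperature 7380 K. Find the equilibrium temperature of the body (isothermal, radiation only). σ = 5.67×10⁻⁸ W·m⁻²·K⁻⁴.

The star's surface emits σT_*⁴; at distance d the flux is S = σT_*⁴(R_*/d)².
S = 5.67×10⁻⁸·(7380)⁴·(2.16×10⁸/1.58×10¹⁰)² = 31430 W/m².
For an isothermal sphere T⁴ = (1−a)S/(4σ) = 1.039×10¹¹ K⁴.

T ≈ 568 K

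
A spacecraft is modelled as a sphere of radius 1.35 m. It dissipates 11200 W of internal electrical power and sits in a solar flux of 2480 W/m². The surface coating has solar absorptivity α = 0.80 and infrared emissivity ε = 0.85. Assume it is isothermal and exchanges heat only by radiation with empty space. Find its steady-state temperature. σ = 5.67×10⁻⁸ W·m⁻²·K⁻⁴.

T ≈ 378 K

At steady state, absorbed solar power + internal power = radiated power.
Absorbed: α·S·A_cross = 0.80·2480·5.726 = 11360 W (cross-section πr²).
Total input = 11360 + 11200 = 22560 W.
Radiated: εσ·A_surf·T⁴ with A_surf = 4πr² = 22.90 m².
T⁴ = 22560/(0.85·5.67×10⁻⁸·22.90) = 2.044×10¹⁰ K⁴.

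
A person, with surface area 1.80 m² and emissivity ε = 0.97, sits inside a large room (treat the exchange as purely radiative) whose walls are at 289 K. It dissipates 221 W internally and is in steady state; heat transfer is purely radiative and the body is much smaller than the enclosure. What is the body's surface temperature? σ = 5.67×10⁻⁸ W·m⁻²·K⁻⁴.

T ≈ 310 K

For a small grey body in a large enclosure, net radiated power = εσA(T⁴ − T_w⁴).
Steady state: P = εσA(T⁴ − T_w⁴) with A = 1.80 m².
T⁴ = P/(εσA) + T_w⁴ = 221/(0.97·5.67×10⁻⁸·1.800) + (289)⁴
    = 2.232×10⁹ + 6.976×10⁹ = 9.208×10⁹ K⁴.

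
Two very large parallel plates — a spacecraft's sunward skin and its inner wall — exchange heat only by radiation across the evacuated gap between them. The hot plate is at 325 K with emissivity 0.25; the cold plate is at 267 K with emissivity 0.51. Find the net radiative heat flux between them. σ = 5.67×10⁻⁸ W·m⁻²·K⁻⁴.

q ≈ 69.4 W/m²

For two infinite grey parallel plates, q = σ(T₁⁴ − T₂⁴)/(1/ε₁ + 1/ε₂ − 1).
T₁⁴ − T₂⁴ = 1.116×10¹⁰ − 5.082×10⁹ = 6.075×10⁹ K⁴.
1/ε₁ + 1/ε₂ − 1 = 4.000 + 1.961 − 1 = 4.961.
q = 5.67×10⁻⁸ × 6.075×10⁹ / 4.961.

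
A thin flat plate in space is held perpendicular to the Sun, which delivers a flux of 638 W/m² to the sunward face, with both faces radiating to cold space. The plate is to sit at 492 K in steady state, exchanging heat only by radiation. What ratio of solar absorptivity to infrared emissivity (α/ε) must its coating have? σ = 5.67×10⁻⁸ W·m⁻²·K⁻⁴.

α/ε ≈ 10.4

Balance: αS·A = εσ·2A·T⁴ ⇒ α/ε = 2σT⁴/S.
α/ε = 2·5.67×10⁻⁸·(492)⁴/638 = 2·5.67×10⁻⁸·5.859×10¹⁰/638.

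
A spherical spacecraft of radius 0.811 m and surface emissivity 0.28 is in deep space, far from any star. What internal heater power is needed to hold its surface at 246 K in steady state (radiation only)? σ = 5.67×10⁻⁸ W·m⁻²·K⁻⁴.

P ≈ 481 W

P = εσ·4πr²·T⁴.
4πr² = 8.265 m²; T⁴ = 3.662×10⁹ K⁴.
P = 0.28·5.67×10⁻⁸·8.265·3.662×10⁹.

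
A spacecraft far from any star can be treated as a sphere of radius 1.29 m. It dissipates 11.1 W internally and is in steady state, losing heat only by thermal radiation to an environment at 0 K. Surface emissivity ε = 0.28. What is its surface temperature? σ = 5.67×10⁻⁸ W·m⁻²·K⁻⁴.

T ≈ 76.0 K

Steady state: internal power = radiated power, P = εσA T⁴.
Radiating area A = 4πr² = 20.91 m².
T⁴ = P/(εσA) = 11.1/(0.28·5.67×10⁻⁸·20.91) = 3.343×10⁷ K⁴.
T = (3.343×10⁷)^(1/4).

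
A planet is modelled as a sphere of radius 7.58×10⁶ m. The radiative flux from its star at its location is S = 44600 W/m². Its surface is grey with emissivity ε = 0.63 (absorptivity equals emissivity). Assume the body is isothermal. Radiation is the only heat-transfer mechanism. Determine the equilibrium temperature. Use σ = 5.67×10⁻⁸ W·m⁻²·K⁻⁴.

T ≈ 666 K

At equilibrium, absorbed power = emitted power.
Absorbing cross-section = πr² = 1.805×10¹⁴ m²; emitting surface = 4πr² = 7.220×10¹⁴ m² (ratio 4).
εS·A_cross = εσ·A_surf·T⁴  ⇒  T⁴ = S/(4σ)   (ε cancels).
T⁴ = 44600/(4·5.67×10⁻⁸) = 1.966×10¹¹ K⁴.
T = (1.966×10¹¹)^(1/4).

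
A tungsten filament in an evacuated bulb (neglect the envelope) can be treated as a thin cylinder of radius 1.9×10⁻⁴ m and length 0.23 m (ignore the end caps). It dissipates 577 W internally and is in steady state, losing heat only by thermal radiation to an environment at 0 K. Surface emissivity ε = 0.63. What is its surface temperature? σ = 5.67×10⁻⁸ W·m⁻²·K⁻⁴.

Steady state: internal power = radiated power, P = εσA T⁴.
Radiating area A = 2πrL = 2.746×10⁻⁴ m².
T⁴ = P/(εσA) = 577/(0.63·5.67×10⁻⁸·2.746×10⁻⁴) = 5.883×10¹³ K⁴.
T = (5.883×10¹³)^(1/4).

T ≈ 2770 K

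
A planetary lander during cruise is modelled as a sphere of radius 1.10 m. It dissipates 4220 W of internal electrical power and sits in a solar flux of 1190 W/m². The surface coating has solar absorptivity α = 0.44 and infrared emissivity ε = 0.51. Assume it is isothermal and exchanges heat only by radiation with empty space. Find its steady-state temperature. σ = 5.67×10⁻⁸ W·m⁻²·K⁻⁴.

T ≈ 345 K

At steady state, absorbed solar power + internal power = radiated power.
Absorbed: α·S·A_cross = 0.44·1190·3.801 = 1990 W (cross-section πr²).
Total input = 1990 + 4220 = 6210 W.
Radiated: εσ·A_surf·T⁴ with A_surf = 4πr² = 15.21 m².
T⁴ = 6210/(0.51·5.67×10⁻⁸·15.21) = 1.412×10¹⁰ K⁴.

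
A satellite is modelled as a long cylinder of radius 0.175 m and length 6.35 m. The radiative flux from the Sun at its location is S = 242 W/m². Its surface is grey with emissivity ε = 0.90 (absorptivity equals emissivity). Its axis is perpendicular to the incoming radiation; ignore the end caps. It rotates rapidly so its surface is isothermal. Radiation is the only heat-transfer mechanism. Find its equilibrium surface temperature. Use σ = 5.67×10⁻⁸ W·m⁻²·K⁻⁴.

At equilibrium, absorbed power = emitted power.
Absorbing cross-section = 2rL = 2.222 m²; emitting surface = 2πrL = 6.982 m² (ratio π).
εS·A_cross = εσ·A_surf·T⁴  ⇒  T⁴ = S/(πσ)   (ε cancels).
T⁴ = 242/(π·5.67×10⁻⁸) = 1.359×10⁹ K⁴.
T = (1.359×10⁹)^(1/4).

T ≈ 192 K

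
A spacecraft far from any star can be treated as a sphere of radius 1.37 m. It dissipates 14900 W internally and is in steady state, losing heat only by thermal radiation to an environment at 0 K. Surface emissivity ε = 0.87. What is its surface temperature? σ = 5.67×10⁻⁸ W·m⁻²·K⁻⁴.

T ≈ 336 K

Steady state: internal power = radiated power, P = εσA T⁴.
Radiating area A = 4πr² = 23.59 m².
T⁴ = P/(εσA) = 14900/(0.87·5.67×10⁻⁸·23.59) = 1.281×10¹⁰ K⁴.
T = (1.281×10¹⁰)^(1/4).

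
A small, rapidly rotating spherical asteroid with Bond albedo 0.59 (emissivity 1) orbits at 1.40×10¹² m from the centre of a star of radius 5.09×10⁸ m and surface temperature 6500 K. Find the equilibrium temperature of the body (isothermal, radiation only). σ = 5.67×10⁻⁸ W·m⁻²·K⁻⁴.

The star's surface emits σT_*⁴; at distance d the flux is S = σT_*⁴(R_*/d)².
S = 5.67×10⁻⁸·(6500)⁴·(5.09×10⁸/1.40×10¹²)² = 13.38 W/m².
For an isothermal sphere T⁴ = (1−a)S/(4σ) = 2.419×10⁷ K⁴.

T ≈ 70.1 K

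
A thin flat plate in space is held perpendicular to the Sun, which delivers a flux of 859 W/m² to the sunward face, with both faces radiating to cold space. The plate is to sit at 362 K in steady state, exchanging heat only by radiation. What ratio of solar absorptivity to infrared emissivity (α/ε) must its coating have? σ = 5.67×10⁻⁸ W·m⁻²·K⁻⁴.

α/ε ≈ 2.27

Balance: αS·A = εσ·2A·T⁴ ⇒ α/ε = 2σT⁴/S.
α/ε = 2·5.67×10⁻⁸·(362)⁴/859 = 2·5.67×10⁻⁸·1.717×10¹⁰/859.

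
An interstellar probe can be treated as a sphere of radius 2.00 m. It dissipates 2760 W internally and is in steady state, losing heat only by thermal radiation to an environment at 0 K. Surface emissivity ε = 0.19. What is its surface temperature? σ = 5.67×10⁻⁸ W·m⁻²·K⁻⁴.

Steady state: internal power = radiated power, P = εσA T⁴.
Radiating area A = 4πr² = 50.27 m².
T⁴ = P/(εσA) = 2760/(0.19·5.67×10⁻⁸·50.27) = 5.097×10⁹ K⁴.
T = (5.097×10⁹)^(1/4).

T ≈ 267 K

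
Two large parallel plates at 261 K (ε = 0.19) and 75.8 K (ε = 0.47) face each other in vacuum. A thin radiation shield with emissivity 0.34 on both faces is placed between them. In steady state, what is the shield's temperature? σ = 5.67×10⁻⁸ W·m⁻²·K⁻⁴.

In steady state the net flux on the hot side equals that on the cold side.
σ(T₁⁴−T_s⁴)/D₁ = σ(T_s⁴−T₂⁴)/D₂, with D₁ = 1/ε₁+1/ε_s−1 = 7.204, D₂ = 1/ε_s+1/ε₂−1 = 4.069.
Solve for T_s⁴: T_s⁴ = (D₂·T₁⁴ + D₁·T₂⁴)/(D₁+D₂) = 1.696×10⁹ K⁴.

T_s ≈ 203 K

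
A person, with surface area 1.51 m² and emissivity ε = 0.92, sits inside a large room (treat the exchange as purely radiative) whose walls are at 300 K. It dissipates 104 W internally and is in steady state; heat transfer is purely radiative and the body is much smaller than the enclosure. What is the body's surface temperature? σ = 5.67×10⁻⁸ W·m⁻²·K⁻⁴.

T ≈ 312 K

For a small grey body in a large enclosure, net radiated power = εσA(T⁴ − T_w⁴).
Steady state: P = εσA(T⁴ − T_w⁴) with A = 1.51 m².
T⁴ = P/(εσA) + T_w⁴ = 104/(0.92·5.67×10⁻⁸·1.510) + (300)⁴
    = 1.320×10⁹ + 8.100×10⁹ = 9.420×10⁹ K⁴.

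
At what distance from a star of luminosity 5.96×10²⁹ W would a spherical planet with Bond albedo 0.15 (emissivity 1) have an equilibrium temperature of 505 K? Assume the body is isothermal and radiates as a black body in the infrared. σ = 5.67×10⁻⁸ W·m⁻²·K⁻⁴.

For an isothermal black-emitting sphere, (1−a)S·πr² = σ·4πr²·T⁴ ⇒ S = 4σT⁴/(1−a).
S = 4·5.67×10⁻⁸·(505)⁴/0.850 = 17350 W/m².
Flux falls as S = L/(4πd²), so d = √(L/(4πS)) = √(5.96×10²⁹/(4π·17350)).

d ≈ 1.65×10¹² m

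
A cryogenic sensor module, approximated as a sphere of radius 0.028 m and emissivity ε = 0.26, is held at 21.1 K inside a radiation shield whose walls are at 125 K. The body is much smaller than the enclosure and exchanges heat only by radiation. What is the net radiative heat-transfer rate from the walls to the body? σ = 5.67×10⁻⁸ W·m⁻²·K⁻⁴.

For a small grey body in a large enclosure: P_net = εσA(T_body⁴ − T_wall⁴).
A = 4πr² = 0.009852 m²; T_body⁴ − T_wall⁴ = 1.982×10⁵ − 2.441×10⁸ = -2.439×10⁸ K⁴.
|P_net| = 0.26·5.67×10⁻⁸·0.009852·2.439×10⁸.

P_net ≈ 0.0354 W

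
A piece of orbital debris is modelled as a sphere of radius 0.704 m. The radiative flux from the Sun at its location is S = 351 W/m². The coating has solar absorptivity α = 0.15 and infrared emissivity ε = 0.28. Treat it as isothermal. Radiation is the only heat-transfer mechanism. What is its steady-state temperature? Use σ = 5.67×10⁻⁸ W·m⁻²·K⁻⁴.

At equilibrium, absorbed power = emitted power.
Absorbing cross-section = πr² = 1.557 m²; emitting surface = 4πr² = 6.228 m² (ratio 4).
αS·A_cross = εσ·A_surf·T⁴  ⇒  T⁴ = αS/(ε·4σ).
T⁴ = 0.150·351/(0.28·4·5.67×10⁻⁸) = 8.291×10⁸ K⁴.
T = (8.291×10⁸)^(1/4).

T ≈ 170 K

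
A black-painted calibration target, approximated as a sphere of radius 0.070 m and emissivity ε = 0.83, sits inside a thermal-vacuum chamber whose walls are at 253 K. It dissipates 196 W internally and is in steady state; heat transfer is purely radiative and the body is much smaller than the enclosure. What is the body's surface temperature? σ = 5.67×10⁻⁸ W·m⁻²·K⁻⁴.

T ≈ 518 K

For a small grey body in a large enclosure, net radiated power = εσA(T⁴ − T_w⁴).
Steady state: P = εσA(T⁴ − T_w⁴) with A = 4πr² = 0.06158 m².
T⁴ = P/(εσA) + T_w⁴ = 196/(0.83·5.67×10⁻⁸·0.06158) + (253)⁴
    = 6.764×10¹⁰ + 4.097×10⁹ = 7.173×10¹⁰ K⁴.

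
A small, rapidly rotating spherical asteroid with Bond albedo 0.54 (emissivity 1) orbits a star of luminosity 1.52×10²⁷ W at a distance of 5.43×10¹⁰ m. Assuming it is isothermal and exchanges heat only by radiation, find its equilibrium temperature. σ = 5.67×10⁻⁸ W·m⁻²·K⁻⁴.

T ≈ 537 K

First find the stellar flux at distance d: S = L/(4πd²) = 1.52×10²⁷/(4π·(5.43×10¹⁰)²) = 41020 W/m².
For an isothermal sphere, absorbed (1−a)S·πr² = emitted σ·4πr²·T⁴, so T⁴ = (1−a)S/(4σ).
T⁴ = 0.460·41020/(4·5.67×10⁻⁸) = 8.320×10¹⁰ K⁴.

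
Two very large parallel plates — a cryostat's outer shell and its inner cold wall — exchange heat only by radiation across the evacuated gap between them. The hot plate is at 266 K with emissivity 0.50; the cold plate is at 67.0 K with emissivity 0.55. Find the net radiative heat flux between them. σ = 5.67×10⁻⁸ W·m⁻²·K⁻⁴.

q ≈ 100 W/m²

For two infinite grey parallel plates, q = σ(T₁⁴ − T₂⁴)/(1/ε₁ + 1/ε₂ − 1).
T₁⁴ − T₂⁴ = 5.006×10⁹ − 2.015×10⁷ = 4.986×10⁹ K⁴.
1/ε₁ + 1/ε₂ − 1 = 2.000 + 1.818 − 1 = 2.818.
q = 5.67×10⁻⁸ × 4.986×10⁹ / 2.818.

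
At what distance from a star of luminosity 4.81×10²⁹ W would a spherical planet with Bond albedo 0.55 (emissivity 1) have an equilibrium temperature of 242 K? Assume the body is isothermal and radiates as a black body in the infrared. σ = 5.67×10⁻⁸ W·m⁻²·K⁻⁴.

For an isothermal black-emitting sphere, (1−a)S·πr² = σ·4πr²·T⁴ ⇒ S = 4σT⁴/(1−a).
S = 4·5.67×10⁻⁸·(242)⁴/0.450 = 1729 W/m².
Flux falls as S = L/(4πd²), so d = √(L/(4πS)) = √(4.81×10²⁹/(4π·1729)).

d ≈ 4.71×10¹² m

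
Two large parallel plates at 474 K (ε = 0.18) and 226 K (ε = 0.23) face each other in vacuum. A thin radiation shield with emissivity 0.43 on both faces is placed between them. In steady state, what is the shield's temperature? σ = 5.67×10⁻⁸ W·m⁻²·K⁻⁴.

T_s ≈ 395 K

In steady state the net flux on the hot side equals that on the cold side.
σ(T₁⁴−T_s⁴)/D₁ = σ(T_s⁴−T₂⁴)/D₂, with D₁ = 1/ε₁+1/ε_s−1 = 6.881, D₂ = 1/ε_s+1/ε₂−1 = 5.673.
Solve for T_s⁴: T_s⁴ = (D₂·T₁⁴ + D₁·T₂⁴)/(D₁+D₂) = 2.424×10¹⁰ K⁴.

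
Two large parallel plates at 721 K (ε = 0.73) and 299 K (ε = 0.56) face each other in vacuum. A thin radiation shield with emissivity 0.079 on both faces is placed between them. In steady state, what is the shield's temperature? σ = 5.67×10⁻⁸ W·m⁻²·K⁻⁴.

In steady state the net flux on the hot side equals that on the cold side.
σ(T₁⁴−T_s⁴)/D₁ = σ(T_s⁴−T₂⁴)/D₂, with D₁ = 1/ε₁+1/ε_s−1 = 13.03, D₂ = 1/ε_s+1/ε₂−1 = 13.44.
Solve for T_s⁴: T_s⁴ = (D₂·T₁⁴ + D₁·T₂⁴)/(D₁+D₂) = 1.412×10¹¹ K⁴.

T_s ≈ 613 K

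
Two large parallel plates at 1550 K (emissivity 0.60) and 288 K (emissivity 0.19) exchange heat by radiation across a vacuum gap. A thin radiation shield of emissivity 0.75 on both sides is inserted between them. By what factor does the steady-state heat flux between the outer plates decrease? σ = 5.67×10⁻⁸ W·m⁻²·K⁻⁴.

Without shield: q₀ = σΔ(T⁴)/(1/ε₁+1/ε₂−1) with denominator 5.930.
With shield the two gaps are in series; the resistances add: (1/ε₁+1/ε_s−1)+(1/ε_s+1/ε₂−1) = 2.000+5.596 = 7.596.
Heat-flux ratio q₀/q = 7.596/5.930.

factor ≈ 1.28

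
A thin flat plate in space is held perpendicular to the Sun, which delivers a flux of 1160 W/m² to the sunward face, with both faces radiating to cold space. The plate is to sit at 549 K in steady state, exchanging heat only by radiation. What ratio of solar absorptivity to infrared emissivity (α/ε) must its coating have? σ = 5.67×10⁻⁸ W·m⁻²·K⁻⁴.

Balance: αS·A = εσ·2A·T⁴ ⇒ α/ε = 2σT⁴/S.
α/ε = 2·5.67×10⁻⁸·(549)⁴/1160 = 2·5.67×10⁻⁸·9.084×10¹⁰/1160.

α/ε ≈ 8.88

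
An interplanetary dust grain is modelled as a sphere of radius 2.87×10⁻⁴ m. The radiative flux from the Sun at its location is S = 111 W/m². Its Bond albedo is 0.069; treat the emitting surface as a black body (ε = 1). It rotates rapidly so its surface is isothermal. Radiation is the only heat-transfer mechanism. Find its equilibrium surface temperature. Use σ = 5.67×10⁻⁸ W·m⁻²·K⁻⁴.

T ≈ 146 K

At equilibrium, absorbed power = emitted power.
Absorbing cross-section = πr² = 2.588×10⁻⁷ m²; emitting surface = 4πr² = 1.035×10⁻⁶ m² (ratio 4).
(1−a)S·A_cross = εσ·A_surf·T⁴  ⇒  T⁴ = (1−a)S/(4σ).
T⁴ = 0.931·111/(4·5.67×10⁻⁸) = 4.556×10⁸ K⁴.
T = (4.556×10⁸)^(1/4).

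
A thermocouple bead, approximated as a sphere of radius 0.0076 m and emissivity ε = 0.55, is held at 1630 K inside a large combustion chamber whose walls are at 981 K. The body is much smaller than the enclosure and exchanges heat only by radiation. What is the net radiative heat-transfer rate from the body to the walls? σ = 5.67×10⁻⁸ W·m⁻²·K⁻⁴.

For a small grey body in a large enclosure: P_net = εσA(T_body⁴ − T_wall⁴).
A = 4πr² = 7.258×10⁻⁴ m²; T_body⁴ − T_wall⁴ = 7.059×10¹² − 9.261×10¹¹ = 6.133×10¹² K⁴.
|P_net| = 0.55·5.67×10⁻⁸·7.258×10⁻⁴·6.133×10¹².

P_net ≈ 139 W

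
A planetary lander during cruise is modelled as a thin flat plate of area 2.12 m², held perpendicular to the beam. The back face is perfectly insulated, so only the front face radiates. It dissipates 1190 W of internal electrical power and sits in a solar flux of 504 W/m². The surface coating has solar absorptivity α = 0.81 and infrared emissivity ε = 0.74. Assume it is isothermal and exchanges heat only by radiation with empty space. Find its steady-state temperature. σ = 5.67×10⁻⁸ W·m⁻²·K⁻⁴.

At steady state, absorbed solar power + internal power = radiated power.
Absorbed: α·S·A_cross = 0.81·504·2.120 = 865.5 W (cross-section A).
Total input = 865.5 + 1190 = 2055 W.
Radiated: εσ·A_surf·T⁴ with A_surf = A = 2.120 m².
T⁴ = 2055/(0.74·5.67×10⁻⁸·2.120) = 2.311×10¹⁰ K⁴.

T ≈ 390 K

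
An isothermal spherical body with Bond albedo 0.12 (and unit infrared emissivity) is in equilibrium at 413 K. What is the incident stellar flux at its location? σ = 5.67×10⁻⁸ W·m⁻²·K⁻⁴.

(1−a)S·πr² = σ·4πr²·T⁴ ⇒ S = 4σT⁴/(1−a).
S = 4·5.67×10⁻⁸·2.909×10¹⁰/0.880.

S ≈ 7500 W/m²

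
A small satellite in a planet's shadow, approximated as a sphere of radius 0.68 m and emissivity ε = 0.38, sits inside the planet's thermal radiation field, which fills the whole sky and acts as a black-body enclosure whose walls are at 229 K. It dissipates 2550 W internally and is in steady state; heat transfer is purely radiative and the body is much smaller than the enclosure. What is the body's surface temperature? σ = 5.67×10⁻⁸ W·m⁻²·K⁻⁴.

For a small grey body in a large enclosure, net radiated power = εσA(T⁴ − T_w⁴).
Steady state: P = εσA(T⁴ − T_w⁴) with A = 4πr² = 5.811 m².
T⁴ = P/(εσA) + T_w⁴ = 2550/(0.38·5.67×10⁻⁸·5.811) + (229)⁴
    = 2.037×10¹⁰ + 2.750×10⁹ = 2.312×10¹⁰ K⁴.

T ≈ 390 K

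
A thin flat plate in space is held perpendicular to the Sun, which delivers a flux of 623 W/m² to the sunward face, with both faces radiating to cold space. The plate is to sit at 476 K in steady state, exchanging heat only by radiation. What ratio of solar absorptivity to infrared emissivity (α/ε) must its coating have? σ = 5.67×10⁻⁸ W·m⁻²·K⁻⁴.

Balance: αS·A = εσ·2A·T⁴ ⇒ α/ε = 2σT⁴/S.
α/ε = 2·5.67×10⁻⁸·(476)⁴/623 = 2·5.67×10⁻⁸·5.134×10¹⁰/623.

α/ε ≈ 9.34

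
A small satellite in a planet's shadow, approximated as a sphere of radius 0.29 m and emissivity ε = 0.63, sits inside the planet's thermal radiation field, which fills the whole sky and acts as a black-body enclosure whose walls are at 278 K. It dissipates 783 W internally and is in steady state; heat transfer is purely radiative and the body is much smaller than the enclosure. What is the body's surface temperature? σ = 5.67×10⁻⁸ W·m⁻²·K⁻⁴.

For a small grey body in a large enclosure, net radiated power = εσA(T⁴ − T_w⁴).
Steady state: P = εσA(T⁴ − T_w⁴) with A = 4πr² = 1.057 m².
T⁴ = P/(εσA) + T_w⁴ = 783/(0.63·5.67×10⁻⁸·1.057) + (278)⁴
    = 2.074×10¹⁰ + 5.973×10⁹ = 2.671×10¹⁰ K⁴.

T ≈ 404 K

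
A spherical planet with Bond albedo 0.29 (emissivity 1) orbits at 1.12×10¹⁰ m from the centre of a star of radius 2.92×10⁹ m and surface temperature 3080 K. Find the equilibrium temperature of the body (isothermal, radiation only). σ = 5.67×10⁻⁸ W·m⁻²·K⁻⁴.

T ≈ 1020 K

The star's surface emits σT_*⁴; at distance d the flux is S = σT_*⁴(R_*/d)².
S = 5.67×10⁻⁸·(3080)⁴·(2.92×10⁹/1.12×10¹⁰)² = 3.468×10⁵ W/m².
For an isothermal sphere T⁴ = (1−a)S/(4σ) = 1.086×10¹² K⁴.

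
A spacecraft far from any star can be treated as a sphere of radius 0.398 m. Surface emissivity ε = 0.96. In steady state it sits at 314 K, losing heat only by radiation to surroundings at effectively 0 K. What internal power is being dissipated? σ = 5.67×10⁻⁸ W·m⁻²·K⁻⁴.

Steady state: P = εσA T⁴.
A = 4πr² = 1.991 m²; T⁴ = (314)⁴ = 9.721×10⁹ K⁴.
P = 0.96 × 5.67×10⁻⁸ × 1.991 × 9.721×10⁹.

P ≈ 1050 W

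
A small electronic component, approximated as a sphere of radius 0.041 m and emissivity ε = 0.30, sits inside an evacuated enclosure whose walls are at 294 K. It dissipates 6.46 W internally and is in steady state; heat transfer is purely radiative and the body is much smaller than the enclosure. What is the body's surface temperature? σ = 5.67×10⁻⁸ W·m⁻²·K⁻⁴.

For a small grey body in a large enclosure, net radiated power = εσA(T⁴ − T_w⁴).
Steady state: P = εσA(T⁴ − T_w⁴) with A = 4πr² = 0.02112 m².
T⁴ = P/(εσA) + T_w⁴ = 6.46/(0.30·5.67×10⁻⁸·0.02112) + (294)⁴
    = 1.798×10¹⁰ + 7.471×10⁹ = 2.545×10¹⁰ K⁴.

T ≈ 399 K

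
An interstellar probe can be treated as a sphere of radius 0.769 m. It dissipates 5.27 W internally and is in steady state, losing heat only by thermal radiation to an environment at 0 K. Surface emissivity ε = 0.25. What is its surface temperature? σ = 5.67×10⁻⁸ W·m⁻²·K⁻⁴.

T ≈ 84.1 K

Steady state: internal power = radiated power, P = εσA T⁴.
Radiating area A = 4πr² = 7.431 m².
T⁴ = P/(εσA) = 5.27/(0.25·5.67×10⁻⁸·7.431) = 5.003×10⁷ K⁴.
T = (5.003×10⁷)^(1/4).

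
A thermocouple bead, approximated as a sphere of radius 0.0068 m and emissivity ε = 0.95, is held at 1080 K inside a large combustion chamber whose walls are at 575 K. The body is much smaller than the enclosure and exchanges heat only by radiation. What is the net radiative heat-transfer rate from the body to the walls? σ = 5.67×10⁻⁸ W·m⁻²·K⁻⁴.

For a small grey body in a large enclosure: P_net = εσA(T_body⁴ − T_wall⁴).
A = 4πr² = 5.811×10⁻⁴ m²; T_body⁴ − T_wall⁴ = 1.360×10¹² − 1.093×10¹¹ = 1.251×10¹² K⁴.
|P_net| = 0.95·5.67×10⁻⁸·5.811×10⁻⁴·1.251×10¹².

P_net ≈ 39.2 W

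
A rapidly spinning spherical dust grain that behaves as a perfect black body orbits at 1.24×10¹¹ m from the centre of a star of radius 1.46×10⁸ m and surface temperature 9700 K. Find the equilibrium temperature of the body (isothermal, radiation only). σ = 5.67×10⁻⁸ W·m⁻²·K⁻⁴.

The star's surface emits σT_*⁴; at distance d the flux is S = σT_*⁴(R_*/d)².
S = 5.67×10⁻⁸·(9700)⁴·(1.46×10⁸/1.24×10¹¹)² = 695.9 W/m².
For an isothermal sphere T⁴ = (1−a)S/(4σ) = 3.068×10⁹ K⁴.

T ≈ 235 K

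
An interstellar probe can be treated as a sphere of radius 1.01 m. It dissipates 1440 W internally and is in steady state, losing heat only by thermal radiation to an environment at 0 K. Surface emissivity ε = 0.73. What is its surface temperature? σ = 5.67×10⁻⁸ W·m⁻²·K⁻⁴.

T ≈ 228 K

Steady state: internal power = radiated power, P = εσA T⁴.
Radiating area A = 4πr² = 12.82 m².
T⁴ = P/(εσA) = 1440/(0.73·5.67×10⁻⁸·12.82) = 2.714×10⁹ K⁴.
T = (2.714×10⁹)^(1/4).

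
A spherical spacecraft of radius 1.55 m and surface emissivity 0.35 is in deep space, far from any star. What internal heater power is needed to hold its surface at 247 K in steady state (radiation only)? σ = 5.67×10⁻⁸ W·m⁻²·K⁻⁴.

P ≈ 2230 W

P = εσ·4πr²·T⁴.
4πr² = 30.19 m²; T⁴ = 3.722×10⁹ K⁴.
P = 0.35·5.67×10⁻⁸·30.19·3.722×10⁹.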